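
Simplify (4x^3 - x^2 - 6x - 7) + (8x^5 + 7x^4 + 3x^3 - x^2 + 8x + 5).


Align terms by degree and add:
  4x^3 - x^2 - 6x - 7
+ 8x^5 + 7x^4 + 3x^3 - x^2 + 8x + 5
= 8x^5 + 7x^4 + 7x^3 - 2x^2 + 2x - 2


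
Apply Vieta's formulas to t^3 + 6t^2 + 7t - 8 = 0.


Monic cubic t^3+bt^2+ct+d=0: sum=-b, pairwise sum=c, product=-d.
b=6, c=7, d=-8
r1+r2+r3 = -6
r1r2+r1r3+r2r3 = 7
r1r2r3 = 8


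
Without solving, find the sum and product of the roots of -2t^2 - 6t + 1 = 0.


For at^2+bt+c=0: sum = -b/a, product = c/a.
a=-2, b=-6, c=1
Sum = -(-6)/-2 = -3
Product = (1)/-2 = -1/2


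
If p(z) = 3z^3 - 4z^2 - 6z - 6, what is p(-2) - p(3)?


p(-2) = -34
p(3) = 21
p(-2) - p(3) = -34 - 21 = -55


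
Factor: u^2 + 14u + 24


Roots satisfy r1 + r2 = -b/a = -14 and r1*r2 = c/a = 24.
So r1 = -12, r2 = -2.
u^2 + 14u + 24 = (u - r1)(u - r2) = (u + 12)(u + 2)


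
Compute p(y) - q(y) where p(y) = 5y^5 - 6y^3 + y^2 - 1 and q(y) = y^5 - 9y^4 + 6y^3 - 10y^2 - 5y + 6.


Distribute the minus sign:
  (5y^5 - 6y^3 + y^2 - 1)
- (y^5 - 9y^4 + 6y^3 - 10y^2 - 5y + 6)
Negate second polynomial: -y^5 + 9y^4 - 6y^3 + 10y^2 + 5y - 6
Add: 4y^5 + 9y^4 - 12y^3 + 11y^2 + 5y - 7


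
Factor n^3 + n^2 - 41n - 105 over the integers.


Try integer roots (divisors of -105). n=7: p(7)=0.
Divide out (n - 7): quotient is n^2 + 8n + 15.
Factor the quadratic: (n + 3)(n + 5)
Result: (n - 7)(n + 3)(n + 5)


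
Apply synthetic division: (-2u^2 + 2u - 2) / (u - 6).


Synthetic division with c = 6. Coefficients: -2, 2, -2
Bring down -2.
  -2 * 6 = -12; -12 + 2 = -10
  -10 * 6 = -60; -60 - 2 = -62
Quotient: -2u - 10, Remainder: -62


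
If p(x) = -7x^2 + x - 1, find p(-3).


Using direct substitution:
  -7 * (-3)^2 = -63
  1 * (-3)^1 = -3
  constant: -1
Sum = -63 - 3 - 1 = -67


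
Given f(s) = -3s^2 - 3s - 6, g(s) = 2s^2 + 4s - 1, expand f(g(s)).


Substitute g(s) into f:
f(g(s)) = -3*(2s^2 + 4s - 1)^2 + (-3)*(2s^2 + 4s - 1) + (-6)
(2s^2 + 4s - 1)^2 = 4s^4 + 16s^3 + 12s^2 - 8s + 1
Expand and combine: -12s^4 - 48s^3 - 42s^2 + 12s - 6


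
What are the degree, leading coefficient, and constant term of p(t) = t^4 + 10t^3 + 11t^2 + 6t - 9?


Highest power of t is 4, with coefficient 1. Constant term is -9.
Degree = 4, leading coefficient = 1, constant term = -9


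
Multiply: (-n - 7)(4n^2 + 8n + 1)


Distribute each term of the first polynomial:
  (-n)(4n^2 + 8n + 1) = -4n^3 - 8n^2 - n
  (-7)(4n^2 + 8n + 1) = -28n^2 - 56n - 7
Sum: -4n^3 - 36n^2 - 57n - 7


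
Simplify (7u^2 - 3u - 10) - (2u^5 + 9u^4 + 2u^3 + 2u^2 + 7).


Distribute the minus sign:
  (7u^2 - 3u - 10)
- (2u^5 + 9u^4 + 2u^3 + 2u^2 + 7)
Negate second polynomial: -2u^5 - 9u^4 - 2u^3 - 2u^2 - 7
Add: -2u^5 - 9u^4 - 2u^3 + 5u^2 - 3u - 17


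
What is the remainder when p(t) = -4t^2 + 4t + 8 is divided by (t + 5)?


By the Remainder Theorem, the remainder equals p(-5):
  -4*(-5)^2 = -100
  4*(-5)^1 = -20
  constant: 8
Sum: -100 - 20 + 8 = -112


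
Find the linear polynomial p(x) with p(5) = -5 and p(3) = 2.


p(x) = mx + b. Using p(5)=-5, p(3)=2:
m = (-5 - 2)/(5 - 3) = -7/2 = -7/2
b = -5 - m*(5) = -5 + 35/2 = 25/2
p(x) = -(7/2)x + (25/2)


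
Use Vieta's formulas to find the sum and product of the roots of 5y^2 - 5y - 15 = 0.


For ay^2+by+c=0: sum = -b/a, product = c/a.
a=5, b=-5, c=-15
Sum = -(-5)/5 = 1
Product = (-15)/5 = -3


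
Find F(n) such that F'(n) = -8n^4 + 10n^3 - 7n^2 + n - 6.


Reverse power rule on each term:
  ∫ -8n^4 dn = -(8/5)n^5
  ∫ 10n^3 dn = (5/2)n^4
  ∫ -7n^2 dn = -(7/3)n^3
  ∫ n dn = (1/2)n^2
  ∫ -6 dn = -6n
F(n) = -(8/5)n^5 + (5/2)n^4 - (7/3)n^3 + (1/2)n^2 - 6n + C


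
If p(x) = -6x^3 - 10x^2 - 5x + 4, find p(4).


Using direct substitution:
  -6 * (4)^3 = -384
  -10 * (4)^2 = -160
  -5 * (4)^1 = -20
  constant: 4
Sum = -384 - 160 - 20 + 4 = -560


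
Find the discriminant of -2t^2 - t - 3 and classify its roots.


D = b^2 - 4ac = (-1)^2 - 4(-2)(-3) = 1 - 24 = -23
Since D < 0: two complex conjugate roots (no real roots)


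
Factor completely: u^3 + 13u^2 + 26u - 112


Try integer roots (divisors of -112). u=2: p(2)=0.
Divide out (u - 2): quotient is u^2 + 15u + 56.
Factor the quadratic: (u + 8)(u + 7)
Result: (u - 2)(u + 8)(u + 7)


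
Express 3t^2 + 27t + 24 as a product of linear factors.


Roots satisfy r1 + r2 = -b/a = -9 and r1*r2 = c/a = 8.
So r1 = -1, r2 = -8.
3t^2 + 27t + 24 = 3(t - r1)(t - r2) = 3(t + 1)(t + 8)


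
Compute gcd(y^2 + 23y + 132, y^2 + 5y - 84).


Factor each:
  y^2 + 23y + 132 = (y + 12)(y + 11)
  y^2 + 5y - 84 = (y + 12)(y - 7)
Common monic factor: y + 12


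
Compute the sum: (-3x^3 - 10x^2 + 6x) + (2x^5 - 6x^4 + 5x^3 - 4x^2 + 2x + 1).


Align terms by degree and add:
  -3x^3 - 10x^2 + 6x
+ 2x^5 - 6x^4 + 5x^3 - 4x^2 + 2x + 1
= 2x^5 - 6x^4 + 2x^3 - 14x^2 + 8x + 1


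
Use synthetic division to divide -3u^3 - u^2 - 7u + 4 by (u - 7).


Synthetic division with c = 7. Coefficients: -3, -1, -7, 4
Bring down -3.
  -3 * 7 = -21; -21 - 1 = -22
  -22 * 7 = -154; -154 - 7 = -161
  -161 * 7 = -1127; -1127 + 4 = -1123
Quotient: -3u^2 - 22u - 161, Remainder: -1123


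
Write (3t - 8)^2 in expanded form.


Expand (3t - 8)^2 by repeated multiplication:
= 9t^2 - 48t + 64


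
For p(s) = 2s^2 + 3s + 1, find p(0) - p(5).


p(0) = 1
p(5) = 66
p(0) - p(5) = 1 - 66 = -65


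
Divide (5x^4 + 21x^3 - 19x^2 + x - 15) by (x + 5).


(5x^4 + 21x^3 - 19x^2 + x - 15) / (x + 5)
Step 1: 5x^3 * (x + 5) = 5x^4 + 25x^3; subtract.
Step 2: -4x^2 * (x + 5) = -4x^3 - 20x^2; subtract.
Step 3: x * (x + 5) = x^2 + 5x; subtract.
Step 4: -4 * (x + 5) = -4x - 20; subtract.
Quotient: 5x^3 - 4x^2 + x - 4, Remainder: 5


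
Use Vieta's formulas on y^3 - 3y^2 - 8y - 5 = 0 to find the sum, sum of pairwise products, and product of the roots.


Monic cubic y^3+by^2+cy+d=0: sum=-b, pairwise sum=c, product=-d.
b=-3, c=-8, d=-5
r1+r2+r3 = 3
r1r2+r1r3+r2r3 = -8
r1r2r3 = 5


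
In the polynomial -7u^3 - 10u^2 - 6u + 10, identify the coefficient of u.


Read off the coefficient of u: -6


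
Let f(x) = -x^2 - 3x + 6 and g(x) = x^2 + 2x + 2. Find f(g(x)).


Substitute g(x) into f:
f(g(x)) = -1*(x^2 + 2x + 2)^2 + (-3)*(x^2 + 2x + 2) + 6
(x^2 + 2x + 2)^2 = x^4 + 4x^3 + 8x^2 + 8x + 4
Expand and combine: -x^4 - 4x^3 - 11x^2 - 14x - 4


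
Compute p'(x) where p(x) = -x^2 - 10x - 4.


Apply the power rule term by term:
  d/dx(-x^2) = -2x
  d/dx(-10x) = -10
  d/dx(-4) = 0
p'(x) = -2x - 10


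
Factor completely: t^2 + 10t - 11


Roots satisfy r1 + r2 = -b/a = -10 and r1*r2 = c/a = -11.
So r1 = -11, r2 = 1.
t^2 + 10t - 11 = (t - r1)(t - r2) = (t + 11)(t - 1)


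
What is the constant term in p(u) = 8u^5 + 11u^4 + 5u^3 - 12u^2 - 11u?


Read off the constant term: 0


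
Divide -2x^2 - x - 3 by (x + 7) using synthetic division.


Synthetic division with c = -7. Coefficients: -2, -1, -3
Bring down -2.
  -2 * -7 = 14; 14 - 1 = 13
  13 * -7 = -91; -91 - 3 = -94
Quotient: -2x + 13, Remainder: -94


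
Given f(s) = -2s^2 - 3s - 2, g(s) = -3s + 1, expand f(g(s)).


Substitute g(s) into f:
f(g(s)) = -2*(-3s + 1)^2 + (-3)*(-3s + 1) + (-2)
(-3s + 1)^2 = 9s^2 - 6s + 1
Expand and combine: -18s^2 + 21s - 7


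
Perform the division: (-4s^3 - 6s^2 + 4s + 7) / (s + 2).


(-4s^3 - 6s^2 + 4s + 7) / (s + 2)
Step 1: -4s^2 * (s + 2) = -4s^3 - 8s^2; subtract.
Step 2: 2s * (s + 2) = 2s^2 + 4s; subtract.
Step 3: 0 * (s + 2) = 0; subtract.
Quotient: -4s^2 + 2s, Remainder: 7


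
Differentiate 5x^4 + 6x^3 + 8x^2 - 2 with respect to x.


Apply the power rule term by term:
  d/dx(5x^4) = 20x^3
  d/dx(6x^3) = 18x^2
  d/dx(8x^2) = 16x
  d/dx(-2) = 0
p'(x) = 20x^3 + 18x^2 + 16x


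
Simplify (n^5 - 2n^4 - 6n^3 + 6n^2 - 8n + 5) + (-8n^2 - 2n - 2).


Align terms by degree and add:
  n^5 - 2n^4 - 6n^3 + 6n^2 - 8n + 5
  -8n^2 - 2n - 2
= n^5 - 2n^4 - 6n^3 - 2n^2 - 10n + 3


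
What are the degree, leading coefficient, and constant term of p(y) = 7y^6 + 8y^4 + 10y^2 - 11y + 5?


Highest power of y is 6, with coefficient 7. Constant term is 5.
Degree = 6, leading coefficient = 7, constant term = 5


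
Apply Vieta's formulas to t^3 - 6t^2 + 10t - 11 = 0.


Monic cubic t^3+bt^2+ct+d=0: sum=-b, pairwise sum=c, product=-d.
b=-6, c=10, d=-11
r1+r2+r3 = 6
r1r2+r1r3+r2r3 = 10
r1r2r3 = 11


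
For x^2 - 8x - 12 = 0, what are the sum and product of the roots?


For ax^2+bx+c=0: sum = -b/a, product = c/a.
a=1, b=-8, c=-12
Sum = -(-8)/1 = 8
Product = (-12)/1 = -12


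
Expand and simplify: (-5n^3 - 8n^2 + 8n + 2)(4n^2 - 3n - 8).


Distribute each term of the first polynomial:
  (-5n^3)(4n^2 - 3n - 8) = -20n^5 + 15n^4 + 40n^3
  (-8n^2)(4n^2 - 3n - 8) = -32n^4 + 24n^3 + 64n^2
  (8n)(4n^2 - 3n - 8) = 32n^3 - 24n^2 - 64n
  (2)(4n^2 - 3n - 8) = 8n^2 - 6n - 16
Sum: -20n^5 - 17n^4 + 96n^3 + 48n^2 - 70n - 16


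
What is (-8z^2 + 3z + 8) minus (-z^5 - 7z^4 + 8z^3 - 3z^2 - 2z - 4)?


Distribute the minus sign:
  (-8z^2 + 3z + 8)
- (-z^5 - 7z^4 + 8z^3 - 3z^2 - 2z - 4)
Negate second polynomial: z^5 + 7z^4 - 8z^3 + 3z^2 + 2z + 4
Add: z^5 + 7z^4 - 8z^3 - 5z^2 + 5z + 12


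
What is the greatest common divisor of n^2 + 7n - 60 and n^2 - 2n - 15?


Factor each:
  n^2 + 7n - 60 = (n - 5)(n + 12)
  n^2 - 2n - 15 = (n - 5)(n + 3)
Common monic factor: n - 5


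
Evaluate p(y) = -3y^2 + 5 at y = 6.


Using direct substitution:
  -3 * (6)^2 = -108
  0 * (6)^1 = 0
  constant: 5
Sum = -108 + 0 + 5 = -103


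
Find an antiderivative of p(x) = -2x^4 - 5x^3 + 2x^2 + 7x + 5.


Reverse power rule on each term:
  ∫ -2x^4 dx = -(2/5)x^5
  ∫ -5x^3 dx = -(5/4)x^4
  ∫ 2x^2 dx = (2/3)x^3
  ∫ 7x dx = (7/2)x^2
  ∫ 5 dx = 5x
F(x) = -(2/5)x^5 - (5/4)x^4 + (2/3)x^3 + (7/2)x^2 + 5x + C


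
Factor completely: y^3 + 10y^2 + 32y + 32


Try integer roots (divisors of 32). y=-4: p(-4)=0.
Divide out (y + 4): quotient is y^2 + 6y + 8.
Factor the quadratic: (y + 4)(y + 2)
Result: (y + 4)(y + 4)(y + 2)


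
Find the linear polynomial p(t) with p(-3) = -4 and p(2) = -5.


p(t) = mt + b. Using p(-3)=-4, p(2)=-5:
m = (-4 + 5)/(-3 - 2) = 1/-5 = -1/5
b = -4 - m*(-3) = -4 - 3/5 = -23/5
p(t) = -(1/5)t - (23/5)


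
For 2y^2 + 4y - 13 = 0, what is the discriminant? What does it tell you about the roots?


D = b^2 - 4ac = (4)^2 - 4(2)(-13) = 16 + 104 = 120
Since D > 0: two distinct irrational roots


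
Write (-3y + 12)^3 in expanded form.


Expand (-3y + 12)^3 by repeated multiplication:
  (-3y + 12)^2 = 9y^2 - 72y + 144
= -27y^3 + 324y^2 - 1296y + 1728


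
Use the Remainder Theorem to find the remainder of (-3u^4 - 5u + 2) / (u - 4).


By the Remainder Theorem, the remainder equals p(4):
  -3*(4)^4 = -768
  0*(4)^3 = 0
  0*(4)^2 = 0
  -5*(4)^1 = -20
  constant: 2
Sum: -768 + 0 + 0 - 20 + 2 = -786


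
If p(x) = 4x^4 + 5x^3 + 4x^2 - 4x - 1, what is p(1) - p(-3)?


p(1) = 8
p(-3) = 236
p(1) - p(-3) = 8 - 236 = -228


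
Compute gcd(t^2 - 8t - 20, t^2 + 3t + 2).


Factor each:
  t^2 - 8t - 20 = (t + 2)(t - 10)
  t^2 + 3t + 2 = (t + 2)(t + 1)
Common monic factor: t + 2


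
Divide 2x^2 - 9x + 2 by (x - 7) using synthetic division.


Synthetic division with c = 7. Coefficients: 2, -9, 2
Bring down 2.
  2 * 7 = 14; 14 - 9 = 5
  5 * 7 = 35; 35 + 2 = 37
Quotient: 2x + 5, Remainder: 37


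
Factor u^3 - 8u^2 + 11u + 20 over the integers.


Try integer roots (divisors of 20). u=5: p(5)=0.
Divide out (u - 5): quotient is u^2 - 3u - 4.
Factor the quadratic: (u - 4)(u + 1)
Result: (u - 5)(u - 4)(u + 1)


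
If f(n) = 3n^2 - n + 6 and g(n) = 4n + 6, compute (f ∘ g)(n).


Substitute g(n) into f:
f(g(n)) = 3*(4n + 6)^2 + (-1)*(4n + 6) + 6
(4n + 6)^2 = 16n^2 + 48n + 36
Expand and combine: 48n^2 + 140n + 108


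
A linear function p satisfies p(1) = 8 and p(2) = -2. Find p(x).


p(x) = mx + b. Using p(1)=8, p(2)=-2:
m = (8 + 2)/(1 - 2) = 10/-1 = -10
b = 8 - m*(1) = 8 + 10 = 18
p(x) = -10x + 18


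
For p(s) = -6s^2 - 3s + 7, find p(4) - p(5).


p(4) = -101
p(5) = -158
p(4) - p(5) = -101 + 158 = 57


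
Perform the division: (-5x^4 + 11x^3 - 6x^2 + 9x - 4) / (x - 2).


(-5x^4 + 11x^3 - 6x^2 + 9x - 4) / (x - 2)
Step 1: -5x^3 * (x - 2) = -5x^4 + 10x^3; subtract.
Step 2: x^2 * (x - 2) = x^3 - 2x^2; subtract.
Step 3: -4x * (x - 2) = -4x^2 + 8x; subtract.
Step 4: 1 * (x - 2) = x - 2; subtract.
Quotient: -5x^3 + x^2 - 4x + 1, Remainder: -2


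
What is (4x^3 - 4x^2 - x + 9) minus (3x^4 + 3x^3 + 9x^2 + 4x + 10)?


Distribute the minus sign:
  (4x^3 - 4x^2 - x + 9)
- (3x^4 + 3x^3 + 9x^2 + 4x + 10)
Negate second polynomial: -3x^4 - 3x^3 - 9x^2 - 4x - 10
Add: -3x^4 + x^3 - 13x^2 - 5x - 1


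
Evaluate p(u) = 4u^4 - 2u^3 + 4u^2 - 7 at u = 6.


Using direct substitution:
  4 * (6)^4 = 5184
  -2 * (6)^3 = -432
  4 * (6)^2 = 144
  0 * (6)^1 = 0
  constant: -7
Sum = 5184 - 432 + 144 + 0 - 7 = 4889


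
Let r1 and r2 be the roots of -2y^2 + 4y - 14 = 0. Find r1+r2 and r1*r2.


For ay^2+by+c=0: sum = -b/a, product = c/a.
a=-2, b=4, c=-14
Sum = -(4)/-2 = 2
Product = (-14)/-2 = 7


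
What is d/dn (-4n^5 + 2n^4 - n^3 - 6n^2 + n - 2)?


Apply the power rule term by term:
  d/dn(-4n^5) = -20n^4
  d/dn(2n^4) = 8n^3
  d/dn(-n^3) = -3n^2
  d/dn(-6n^2) = -12n
  d/dn(n) = 1
  d/dn(-2) = 0
p'(n) = -20n^4 + 8n^3 - 3n^2 - 12n + 1


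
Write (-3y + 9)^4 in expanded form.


Expand (-3y + 9)^4 by repeated multiplication:
  (-3y + 9)^2 = 9y^2 - 54y + 81
  (-3y + 9)^3 = -27y^3 + 243y^2 - 729y + 729
= 81y^4 - 972y^3 + 4374y^2 - 8748y + 6561


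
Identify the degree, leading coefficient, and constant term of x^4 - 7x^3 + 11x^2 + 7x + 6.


Highest power of x is 4, with coefficient 1. Constant term is 6.
Degree = 4, leading coefficient = 1, constant term = 6


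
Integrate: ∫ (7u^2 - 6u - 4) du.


Reverse power rule on each term:
  ∫ 7u^2 du = (7/3)u^3
  ∫ -6u du = -3u^2
  ∫ -4 du = -4u
F(u) = (7/3)u^3 - 3u^2 - 4u + C


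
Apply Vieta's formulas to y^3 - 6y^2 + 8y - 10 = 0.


Monic cubic y^3+by^2+cy+d=0: sum=-b, pairwise sum=c, product=-d.
b=-6, c=8, d=-10
r1+r2+r3 = 6
r1r2+r1r3+r2r3 = 8
r1r2r3 = 10


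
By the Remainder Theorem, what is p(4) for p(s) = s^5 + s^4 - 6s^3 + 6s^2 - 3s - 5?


By the Remainder Theorem, the remainder equals p(4):
  1*(4)^5 = 1024
  1*(4)^4 = 256
  -6*(4)^3 = -384
  6*(4)^2 = 96
  -3*(4)^1 = -12
  constant: -5
Sum: 1024 + 256 - 384 + 96 - 12 - 5 = 975


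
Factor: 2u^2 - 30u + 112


Roots satisfy r1 + r2 = -b/a = 15 and r1*r2 = c/a = 56.
So r1 = 7, r2 = 8.
2u^2 - 30u + 112 = 2(u - r1)(u - r2) = 2(u - 7)(u - 8)


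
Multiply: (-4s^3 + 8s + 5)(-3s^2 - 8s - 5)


Distribute each term of the first polynomial:
  (-4s^3)(-3s^2 - 8s - 5) = 12s^5 + 32s^4 + 20s^3
  (8s)(-3s^2 - 8s - 5) = -24s^3 - 64s^2 - 40s
  (5)(-3s^2 - 8s - 5) = -15s^2 - 40s - 25
Sum: 12s^5 + 32s^4 - 4s^3 - 79s^2 - 80s - 25


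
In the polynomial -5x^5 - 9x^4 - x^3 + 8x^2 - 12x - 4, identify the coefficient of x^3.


Read off the coefficient of x^3: -1


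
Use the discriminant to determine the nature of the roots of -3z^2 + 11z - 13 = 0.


D = b^2 - 4ac = (11)^2 - 4(-3)(-13) = 121 - 156 = -35
Since D < 0: two complex conjugate roots (no real roots)


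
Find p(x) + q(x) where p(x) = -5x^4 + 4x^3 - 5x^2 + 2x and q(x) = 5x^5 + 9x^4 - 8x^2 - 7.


Align terms by degree and add:
  -5x^4 + 4x^3 - 5x^2 + 2x
+ 5x^5 + 9x^4 - 8x^2 - 7
= 5x^5 + 4x^4 + 4x^3 - 13x^2 + 2x - 7


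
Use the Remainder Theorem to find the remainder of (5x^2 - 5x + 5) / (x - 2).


By the Remainder Theorem, the remainder equals p(2):
  5*(2)^2 = 20
  -5*(2)^1 = -10
  constant: 5
Sum: 20 - 10 + 5 = 15


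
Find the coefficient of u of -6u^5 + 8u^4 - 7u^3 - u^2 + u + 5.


Read off the coefficient of u: 1


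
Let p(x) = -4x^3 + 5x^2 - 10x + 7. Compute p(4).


Using direct substitution:
  -4 * (4)^3 = -256
  5 * (4)^2 = 80
  -10 * (4)^1 = -40
  constant: 7
Sum = -256 + 80 - 40 + 7 = -209


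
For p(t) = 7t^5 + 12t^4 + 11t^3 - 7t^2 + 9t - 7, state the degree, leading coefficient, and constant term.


Highest power of t is 5, with coefficient 7. Constant term is -7.
Degree = 5, leading coefficient = 7, constant term = -7


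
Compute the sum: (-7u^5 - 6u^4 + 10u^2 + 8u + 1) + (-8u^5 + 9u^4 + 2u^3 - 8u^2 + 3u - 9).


Align terms by degree and add:
  -7u^5 - 6u^4 + 10u^2 + 8u + 1
  -8u^5 + 9u^4 + 2u^3 - 8u^2 + 3u - 9
= -15u^5 + 3u^4 + 2u^3 + 2u^2 + 11u - 8


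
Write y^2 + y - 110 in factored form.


Roots satisfy r1 + r2 = -b/a = -1 and r1*r2 = c/a = -110.
So r1 = -11, r2 = 10.
y^2 + y - 110 = (y - r1)(y - r2) = (y + 11)(y - 10)


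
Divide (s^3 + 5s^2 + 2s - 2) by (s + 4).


(s^3 + 5s^2 + 2s - 2) / (s + 4)
Step 1: s^2 * (s + 4) = s^3 + 4s^2; subtract.
Step 2: s * (s + 4) = s^2 + 4s; subtract.
Step 3: -2 * (s + 4) = -2s - 8; subtract.
Quotient: s^2 + s - 2, Remainder: 6


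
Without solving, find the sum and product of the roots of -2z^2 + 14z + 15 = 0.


For az^2+bz+c=0: sum = -b/a, product = c/a.
a=-2, b=14, c=15
Sum = -(14)/-2 = 7
Product = (15)/-2 = -15/2


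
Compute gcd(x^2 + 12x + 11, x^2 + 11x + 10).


Factor each:
  x^2 + 12x + 11 = (x + 1)(x + 11)
  x^2 + 11x + 10 = (x + 1)(x + 10)
Common monic factor: x + 1


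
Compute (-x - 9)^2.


Expand (-x - 9)^2 by repeated multiplication:
= x^2 + 18x + 81


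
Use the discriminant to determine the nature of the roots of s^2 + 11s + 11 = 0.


D = b^2 - 4ac = (11)^2 - 4(1)(11) = 121 - 44 = 77
Since D > 0: two distinct irrational roots


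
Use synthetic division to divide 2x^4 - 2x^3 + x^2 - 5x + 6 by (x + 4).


Synthetic division with c = -4. Coefficients: 2, -2, 1, -5, 6
Bring down 2.
  2 * -4 = -8; -8 - 2 = -10
  -10 * -4 = 40; 40 + 1 = 41
  41 * -4 = -164; -164 - 5 = -169
  -169 * -4 = 676; 676 + 6 = 682
Quotient: 2x^3 - 10x^2 + 41x - 169, Remainder: 682


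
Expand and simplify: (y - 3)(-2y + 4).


Distribute each term of the first polynomial:
  (y)(-2y + 4) = -2y^2 + 4y
  (-3)(-2y + 4) = 6y - 12
Sum: -2y^2 + 10y - 12


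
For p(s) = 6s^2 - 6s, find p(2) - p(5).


p(2) = 12
p(5) = 120
p(2) - p(5) = 12 - 120 = -108


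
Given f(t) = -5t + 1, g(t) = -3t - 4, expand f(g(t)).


Substitute g(t) into f:
f(g(t)) = -5*(-3t - 4) + 1
Expand and combine: 15t + 21


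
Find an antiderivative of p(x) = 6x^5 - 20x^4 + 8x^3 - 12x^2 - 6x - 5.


Reverse power rule on each term:
  ∫ 6x^5 dx = x^6
  ∫ -20x^4 dx = -4x^5
  ∫ 8x^3 dx = 2x^4
  ∫ -12x^2 dx = -4x^3
  ∫ -6x dx = -3x^2
  ∫ -5 dx = -5x
F(x) = x^6 - 4x^5 + 2x^4 - 4x^3 - 3x^2 - 5x + C


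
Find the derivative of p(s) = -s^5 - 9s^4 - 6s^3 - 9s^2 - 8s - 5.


Apply the power rule term by term:
  d/ds(-s^5) = -5s^4
  d/ds(-9s^4) = -36s^3
  d/ds(-6s^3) = -18s^2
  d/ds(-9s^2) = -18s
  d/ds(-8s) = -8
  d/ds(-5) = 0
p'(s) = -5s^4 - 36s^3 - 18s^2 - 18s - 8


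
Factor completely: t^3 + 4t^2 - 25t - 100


Try integer roots (divisors of -100). t=-4: p(-4)=0.
Divide out (t + 4): quotient is t^2 - 25.
Factor the quadratic: (t - 5)(t + 5)
Result: (t + 4)(t - 5)(t + 5)


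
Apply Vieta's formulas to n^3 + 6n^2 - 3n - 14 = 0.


Monic cubic n^3+bn^2+cn+d=0: sum=-b, pairwise sum=c, product=-d.
b=6, c=-3, d=-14
r1+r2+r3 = -6
r1r2+r1r3+r2r3 = -3
r1r2r3 = 14


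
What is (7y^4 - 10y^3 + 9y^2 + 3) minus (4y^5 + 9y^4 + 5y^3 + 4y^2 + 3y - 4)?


Distribute the minus sign:
  (7y^4 - 10y^3 + 9y^2 + 3)
- (4y^5 + 9y^4 + 5y^3 + 4y^2 + 3y - 4)
Negate second polynomial: -4y^5 - 9y^4 - 5y^3 - 4y^2 - 3y + 4
Add: -4y^5 - 2y^4 - 15y^3 + 5y^2 - 3y + 7


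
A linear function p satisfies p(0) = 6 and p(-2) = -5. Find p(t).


p(t) = mt + b. Using p(0)=6, p(-2)=-5:
m = (6 + 5)/(0 + 2) = 11/2 = 11/2
b = 6 - m*(0) = 6 = 6
p(t) = (11/2)t + 6


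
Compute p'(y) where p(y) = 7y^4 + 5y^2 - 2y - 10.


Apply the power rule term by term:
  d/dy(7y^4) = 28y^3
  d/dy(5y^2) = 10y
  d/dy(-2y) = -2
  d/dy(-10) = 0
p'(y) = 28y^3 + 10y - 2


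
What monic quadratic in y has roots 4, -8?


p(y) = (y - 4)(y + 8)
Expand: y^2 + 4y - 32


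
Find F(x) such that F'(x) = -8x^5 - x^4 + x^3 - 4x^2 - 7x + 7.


Reverse power rule on each term:
  ∫ -8x^5 dx = -(4/3)x^6
  ∫ -x^4 dx = -(1/5)x^5
  ∫ x^3 dx = (1/4)x^4
  ∫ -4x^2 dx = -(4/3)x^3
  ∫ -7x dx = -(7/2)x^2
  ∫ 7 dx = 7x
F(x) = -(4/3)x^6 - (1/5)x^5 + (1/4)x^4 - (4/3)x^3 - (7/2)x^2 + 7x + C


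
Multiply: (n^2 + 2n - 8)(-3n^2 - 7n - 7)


Distribute each term of the first polynomial:
  (n^2)(-3n^2 - 7n - 7) = -3n^4 - 7n^3 - 7n^2
  (2n)(-3n^2 - 7n - 7) = -6n^3 - 14n^2 - 14n
  (-8)(-3n^2 - 7n - 7) = 24n^2 + 56n + 56
Sum: -3n^4 - 13n^3 + 3n^2 + 42n + 56


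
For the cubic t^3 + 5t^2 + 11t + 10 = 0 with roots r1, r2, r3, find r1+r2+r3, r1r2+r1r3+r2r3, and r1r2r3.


Monic cubic t^3+bt^2+ct+d=0: sum=-b, pairwise sum=c, product=-d.
b=5, c=11, d=10
r1+r2+r3 = -5
r1r2+r1r3+r2r3 = 11
r1r2r3 = -10


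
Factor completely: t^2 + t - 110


Roots satisfy r1 + r2 = -b/a = -1 and r1*r2 = c/a = -110.
So r1 = -11, r2 = 10.
t^2 + t - 110 = (t - r1)(t - r2) = (t + 11)(t - 10)


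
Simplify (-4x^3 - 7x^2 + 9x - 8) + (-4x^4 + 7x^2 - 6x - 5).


Align terms by degree and add:
  -4x^3 - 7x^2 + 9x - 8
  -4x^4 + 7x^2 - 6x - 5
= -4x^4 - 4x^3 + 3x - 13


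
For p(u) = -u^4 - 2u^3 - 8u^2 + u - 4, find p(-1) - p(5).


p(-1) = -12
p(5) = -1074
p(-1) - p(5) = -12 + 1074 = 1062


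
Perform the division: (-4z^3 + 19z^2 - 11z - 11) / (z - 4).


(-4z^3 + 19z^2 - 11z - 11) / (z - 4)
Step 1: -4z^2 * (z - 4) = -4z^3 + 16z^2; subtract.
Step 2: 3z * (z - 4) = 3z^2 - 12z; subtract.
Step 3: 1 * (z - 4) = z - 4; subtract.
Quotient: -4z^2 + 3z + 1, Remainder: -7


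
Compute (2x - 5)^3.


Expand (2x - 5)^3 by repeated multiplication:
  (2x - 5)^2 = 4x^2 - 20x + 25
= 8x^3 - 60x^2 + 150x - 125


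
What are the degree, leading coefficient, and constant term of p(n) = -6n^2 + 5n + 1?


Highest power of n is 2, with coefficient -6. Constant term is 1.
Degree = 2, leading coefficient = -6, constant term = 1


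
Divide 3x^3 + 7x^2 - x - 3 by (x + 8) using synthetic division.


Synthetic division with c = -8. Coefficients: 3, 7, -1, -3
Bring down 3.
  3 * -8 = -24; -24 + 7 = -17
  -17 * -8 = 136; 136 - 1 = 135
  135 * -8 = -1080; -1080 - 3 = -1083
Quotient: 3x^2 - 17x + 135, Remainder: -1083


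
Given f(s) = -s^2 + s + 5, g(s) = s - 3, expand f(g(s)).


Substitute g(s) into f:
f(g(s)) = -1*(s - 3)^2 + 1*(s - 3) + 5
(s - 3)^2 = s^2 - 6s + 9
Expand and combine: -s^2 + 7s - 7


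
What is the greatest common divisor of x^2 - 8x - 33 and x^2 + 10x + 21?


Factor each:
  x^2 - 8x - 33 = (x + 3)(x - 11)
  x^2 + 10x + 21 = (x + 3)(x + 7)
Common monic factor: x + 3


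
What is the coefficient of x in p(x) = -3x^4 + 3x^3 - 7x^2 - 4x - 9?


Read off the coefficient of x: -4


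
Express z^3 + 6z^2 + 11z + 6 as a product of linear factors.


Try integer roots (divisors of 6). z=-3: p(-3)=0.
Divide out (z + 3): quotient is z^2 + 3z + 2.
Factor the quadratic: (z + 2)(z + 1)
Result: (z + 3)(z + 2)(z + 1)


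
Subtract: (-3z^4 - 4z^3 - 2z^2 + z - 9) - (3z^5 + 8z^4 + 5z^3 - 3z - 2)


Distribute the minus sign:
  (-3z^4 - 4z^3 - 2z^2 + z - 9)
- (3z^5 + 8z^4 + 5z^3 - 3z - 2)
Negate second polynomial: -3z^5 - 8z^4 - 5z^3 + 3z + 2
Add: -3z^5 - 11z^4 - 9z^3 - 2z^2 + 4z - 7


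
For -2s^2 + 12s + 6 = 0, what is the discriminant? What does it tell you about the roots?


D = b^2 - 4ac = (12)^2 - 4(-2)(6) = 144 + 48 = 192
Since D > 0: two distinct irrational roots


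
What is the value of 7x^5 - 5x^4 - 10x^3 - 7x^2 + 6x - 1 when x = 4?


Using direct substitution:
  7 * (4)^5 = 7168
  -5 * (4)^4 = -1280
  -10 * (4)^3 = -640
  -7 * (4)^2 = -112
  6 * (4)^1 = 24
  constant: -1
Sum = 7168 - 1280 - 640 - 112 + 24 - 1 = 5159


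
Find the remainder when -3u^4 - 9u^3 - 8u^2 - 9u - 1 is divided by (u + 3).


By the Remainder Theorem, the remainder equals p(-3):
  -3*(-3)^4 = -243
  -9*(-3)^3 = 243
  -8*(-3)^2 = -72
  -9*(-3)^1 = 27
  constant: -1
Sum: -243 + 243 - 72 + 27 - 1 = -46


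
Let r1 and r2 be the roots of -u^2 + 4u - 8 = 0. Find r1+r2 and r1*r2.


For au^2+bu+c=0: sum = -b/a, product = c/a.
a=-1, b=4, c=-8
Sum = -(4)/-1 = 4
Product = (-8)/-1 = 8


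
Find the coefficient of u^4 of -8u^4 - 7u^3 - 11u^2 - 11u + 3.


Read off the coefficient of u^4: -8


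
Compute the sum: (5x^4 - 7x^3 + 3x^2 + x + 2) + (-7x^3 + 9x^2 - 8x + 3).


Align terms by degree and add:
  5x^4 - 7x^3 + 3x^2 + x + 2
  -7x^3 + 9x^2 - 8x + 3
= 5x^4 - 14x^3 + 12x^2 - 7x + 5


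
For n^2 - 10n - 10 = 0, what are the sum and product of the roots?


For an^2+bn+c=0: sum = -b/a, product = c/a.
a=1, b=-10, c=-10
Sum = -(-10)/1 = 10
Product = (-10)/1 = -10


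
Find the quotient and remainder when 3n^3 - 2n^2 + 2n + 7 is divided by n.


(3n^3 - 2n^2 + 2n + 7) / (n)
Step 1: 3n^2 * (n) = 3n^3; subtract.
Step 2: -2n * (n) = -2n^2; subtract.
Step 3: 2 * (n) = 2n; subtract.
Quotient: 3n^2 - 2n + 2, Remainder: 7


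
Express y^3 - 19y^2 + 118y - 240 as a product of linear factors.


Try integer roots (divisors of -240). y=8: p(8)=0.
Divide out (y - 8): quotient is y^2 - 11y + 30.
Factor the quadratic: (y - 5)(y - 6)
Result: (y - 8)(y - 5)(y - 6)


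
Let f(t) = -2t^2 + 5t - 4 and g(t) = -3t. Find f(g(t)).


Substitute g(t) into f:
f(g(t)) = -2*(-3t)^2 + 5*(-3t) + (-4)
(-3t)^2 = 9t^2
Expand and combine: -18t^2 - 15t - 4


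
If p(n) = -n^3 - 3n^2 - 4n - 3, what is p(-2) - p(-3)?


p(-2) = 1
p(-3) = 9
p(-2) - p(-3) = 1 - 9 = -8


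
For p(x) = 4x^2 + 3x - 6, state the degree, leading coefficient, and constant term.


Highest power of x is 2, with coefficient 4. Constant term is -6.
Degree = 2, leading coefficient = 4, constant term = -6


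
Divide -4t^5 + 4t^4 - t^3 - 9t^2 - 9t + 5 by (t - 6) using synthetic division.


Synthetic division with c = 6. Coefficients: -4, 4, -1, -9, -9, 5
Bring down -4.
  -4 * 6 = -24; -24 + 4 = -20
  -20 * 6 = -120; -120 - 1 = -121
  -121 * 6 = -726; -726 - 9 = -735
  -735 * 6 = -4410; -4410 - 9 = -4419
  -4419 * 6 = -26514; -26514 + 5 = -26509
Quotient: -4t^4 - 20t^3 - 121t^2 - 735t - 4419, Remainder: -26509


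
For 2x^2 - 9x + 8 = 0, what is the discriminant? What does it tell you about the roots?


D = b^2 - 4ac = (-9)^2 - 4(2)(8) = 81 - 64 = 17
Since D > 0: two distinct irrational roots


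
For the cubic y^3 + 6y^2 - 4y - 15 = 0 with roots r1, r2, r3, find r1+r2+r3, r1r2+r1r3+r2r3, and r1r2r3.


Monic cubic y^3+by^2+cy+d=0: sum=-b, pairwise sum=c, product=-d.
b=6, c=-4, d=-15
r1+r2+r3 = -6
r1r2+r1r3+r2r3 = -4
r1r2r3 = 15


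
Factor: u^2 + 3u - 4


Roots satisfy r1 + r2 = -b/a = -3 and r1*r2 = c/a = -4.
So r1 = 1, r2 = -4.
u^2 + 3u - 4 = (u - r1)(u - r2) = (u - 1)(u + 4)


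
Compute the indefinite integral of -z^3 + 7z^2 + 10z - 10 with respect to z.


Reverse power rule on each term:
  ∫ -z^3 dz = -(1/4)z^4
  ∫ 7z^2 dz = (7/3)z^3
  ∫ 10z dz = 5z^2
  ∫ -10 dz = -10z
F(z) = -(1/4)z^4 + (7/3)z^3 + 5z^2 - 10z + C


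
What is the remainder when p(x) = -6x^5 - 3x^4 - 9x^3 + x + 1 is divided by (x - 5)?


By the Remainder Theorem, the remainder equals p(5):
  -6*(5)^5 = -18750
  -3*(5)^4 = -1875
  -9*(5)^3 = -1125
  0*(5)^2 = 0
  1*(5)^1 = 5
  constant: 1
Sum: -18750 - 1875 - 1125 + 0 + 5 + 1 = -21744


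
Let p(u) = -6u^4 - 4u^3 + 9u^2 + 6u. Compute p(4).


Using direct substitution:
  -6 * (4)^4 = -1536
  -4 * (4)^3 = -256
  9 * (4)^2 = 144
  6 * (4)^1 = 24
  constant: 0
Sum = -1536 - 256 + 144 + 24 + 0 = -1624


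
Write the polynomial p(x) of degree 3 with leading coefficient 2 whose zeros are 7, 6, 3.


p(x) = 2(x - 7)(x - 6)(x - 3)
Expand: 2x^3 - 32x^2 + 162x - 252


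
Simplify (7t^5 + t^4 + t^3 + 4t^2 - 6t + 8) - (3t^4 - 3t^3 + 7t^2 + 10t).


Distribute the minus sign:
  (7t^5 + t^4 + t^3 + 4t^2 - 6t + 8)
- (3t^4 - 3t^3 + 7t^2 + 10t)
Negate second polynomial: -3t^4 + 3t^3 - 7t^2 - 10t
Add: 7t^5 - 2t^4 + 4t^3 - 3t^2 - 16t + 8


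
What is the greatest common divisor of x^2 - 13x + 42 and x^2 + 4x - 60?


Factor each:
  x^2 - 13x + 42 = (x - 6)(x - 7)
  x^2 + 4x - 60 = (x - 6)(x + 10)
Common monic factor: x - 6


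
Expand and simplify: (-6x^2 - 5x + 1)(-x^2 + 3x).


Distribute each term of the first polynomial:
  (-6x^2)(-x^2 + 3x) = 6x^4 - 18x^3
  (-5x)(-x^2 + 3x) = 5x^3 - 15x^2
  (1)(-x^2 + 3x) = -x^2 + 3x
Sum: 6x^4 - 13x^3 - 16x^2 + 3x


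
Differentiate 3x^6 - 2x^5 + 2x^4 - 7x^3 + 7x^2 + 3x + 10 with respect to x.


Apply the power rule term by term:
  d/dx(3x^6) = 18x^5
  d/dx(-2x^5) = -10x^4
  d/dx(2x^4) = 8x^3
  d/dx(-7x^3) = -21x^2
  d/dx(7x^2) = 14x
  d/dx(3x) = 3
  d/dx(10) = 0
p'(x) = 18x^5 - 10x^4 + 8x^3 - 21x^2 + 14x + 3


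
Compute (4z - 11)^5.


Expand (4z - 11)^5 by repeated multiplication:
  (4z - 11)^2 = 16z^2 - 88z + 121
  (4z - 11)^3 = 64z^3 - 528z^2 + 1452z - 1331
  (4z - 11)^4 = 256z^4 - 2816z^3 + 11616z^2 - 21296z + 14641
= 1024z^5 - 14080z^4 + 77440z^3 - 212960z^2 + 292820z - 161051


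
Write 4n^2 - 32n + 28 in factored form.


Roots satisfy r1 + r2 = -b/a = 8 and r1*r2 = c/a = 7.
So r1 = 1, r2 = 7.
4n^2 - 32n + 28 = 4(n - r1)(n - r2) = 4(n - 1)(n - 7)


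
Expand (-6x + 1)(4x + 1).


Distribute each term of the first polynomial:
  (-6x)(4x + 1) = -24x^2 - 6x
  (1)(4x + 1) = 4x + 1
Sum: -24x^2 - 2x + 1


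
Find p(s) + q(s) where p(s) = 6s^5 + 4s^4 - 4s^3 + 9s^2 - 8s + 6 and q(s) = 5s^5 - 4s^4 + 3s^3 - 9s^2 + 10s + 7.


Align terms by degree and add:
  6s^5 + 4s^4 - 4s^3 + 9s^2 - 8s + 6
+ 5s^5 - 4s^4 + 3s^3 - 9s^2 + 10s + 7
= 11s^5 - s^3 + 2s + 13


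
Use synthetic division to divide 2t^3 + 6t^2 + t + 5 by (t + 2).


Synthetic division with c = -2. Coefficients: 2, 6, 1, 5
Bring down 2.
  2 * -2 = -4; -4 + 6 = 2
  2 * -2 = -4; -4 + 1 = -3
  -3 * -2 = 6; 6 + 5 = 11
Quotient: 2t^2 + 2t - 3, Remainder: 11


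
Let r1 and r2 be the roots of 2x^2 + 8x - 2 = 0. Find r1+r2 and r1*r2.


For ax^2+bx+c=0: sum = -b/a, product = c/a.
a=2, b=8, c=-2
Sum = -(8)/2 = -4
Product = (-2)/2 = -1


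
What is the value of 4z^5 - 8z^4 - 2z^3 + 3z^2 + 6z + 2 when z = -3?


Using direct substitution:
  4 * (-3)^5 = -972
  -8 * (-3)^4 = -648
  -2 * (-3)^3 = 54
  3 * (-3)^2 = 27
  6 * (-3)^1 = -18
  constant: 2
Sum = -972 - 648 + 54 + 27 - 18 + 2 = -1555


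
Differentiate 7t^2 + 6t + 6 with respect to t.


Apply the power rule term by term:
  d/dt(7t^2) = 14t
  d/dt(6t) = 6
  d/dt(6) = 0
p'(t) = 14t + 6


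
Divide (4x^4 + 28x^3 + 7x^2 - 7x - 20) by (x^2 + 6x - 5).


(4x^4 + 28x^3 + 7x^2 - 7x - 20) / (x^2 + 6x - 5)
Step 1: 4x^2 * (x^2 + 6x - 5) = 4x^4 + 24x^3 - 20x^2; subtract.
Step 2: 4x * (x^2 + 6x - 5) = 4x^3 + 24x^2 - 20x; subtract.
Step 3: 3 * (x^2 + 6x - 5) = 3x^2 + 18x - 15; subtract.
Quotient: 4x^2 + 4x + 3, Remainder: -5x - 5


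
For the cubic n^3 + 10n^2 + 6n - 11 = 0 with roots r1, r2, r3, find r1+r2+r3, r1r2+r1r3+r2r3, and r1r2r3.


Monic cubic n^3+bn^2+cn+d=0: sum=-b, pairwise sum=c, product=-d.
b=10, c=6, d=-11
r1+r2+r3 = -10
r1r2+r1r3+r2r3 = 6
r1r2r3 = 11


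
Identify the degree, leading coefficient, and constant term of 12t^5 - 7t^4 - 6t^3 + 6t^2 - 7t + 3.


Highest power of t is 5, with coefficient 12. Constant term is 3.
Degree = 5, leading coefficient = 12, constant term = 3


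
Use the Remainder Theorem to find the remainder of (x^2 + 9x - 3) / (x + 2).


By the Remainder Theorem, the remainder equals p(-2):
  1*(-2)^2 = 4
  9*(-2)^1 = -18
  constant: -3
Sum: 4 - 18 - 3 = -17


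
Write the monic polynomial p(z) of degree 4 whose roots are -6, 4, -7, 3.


p(z) = (z + 6)(z - 4)(z + 7)(z - 3)
Expand: z^4 + 6z^3 - 37z^2 - 138z + 504


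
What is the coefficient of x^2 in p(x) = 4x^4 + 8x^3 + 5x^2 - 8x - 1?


Read off the coefficient of x^2: 5


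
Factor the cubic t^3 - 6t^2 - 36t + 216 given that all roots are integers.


Try integer roots (divisors of 216). t=6: p(6)=0.
Divide out (t - 6): quotient is t^2 - 36.
Factor the quadratic: (t - 6)(t + 6)
Result: (t - 6)(t - 6)(t + 6)


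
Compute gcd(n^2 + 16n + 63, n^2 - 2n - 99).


Factor each:
  n^2 + 16n + 63 = (n + 9)(n + 7)
  n^2 - 2n - 99 = (n + 9)(n - 11)
Common monic factor: n + 9


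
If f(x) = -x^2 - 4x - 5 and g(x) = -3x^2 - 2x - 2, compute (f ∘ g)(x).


Substitute g(x) into f:
f(g(x)) = -1*(-3x^2 - 2x - 2)^2 + (-4)*(-3x^2 - 2x - 2) + (-5)
(-3x^2 - 2x - 2)^2 = 9x^4 + 12x^3 + 16x^2 + 8x + 4
Expand and combine: -9x^4 - 12x^3 - 4x^2 - 1


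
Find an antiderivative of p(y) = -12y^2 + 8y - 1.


Reverse power rule on each term:
  ∫ -12y^2 dy = -4y^3
  ∫ 8y dy = 4y^2
  ∫ -1 dy = -y
F(y) = -4y^3 + 4y^2 - y + C


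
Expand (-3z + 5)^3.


Expand (-3z + 5)^3 by repeated multiplication:
  (-3z + 5)^2 = 9z^2 - 30z + 25
= -27z^3 + 135z^2 - 225z + 125


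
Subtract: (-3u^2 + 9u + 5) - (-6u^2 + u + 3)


Distribute the minus sign:
  (-3u^2 + 9u + 5)
- (-6u^2 + u + 3)
Negate second polynomial: 6u^2 - u - 3
Add: 3u^2 + 8u + 2


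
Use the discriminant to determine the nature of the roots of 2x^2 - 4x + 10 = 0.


D = b^2 - 4ac = (-4)^2 - 4(2)(10) = 16 - 80 = -64
Since D < 0: two complex conjugate roots (no real roots)


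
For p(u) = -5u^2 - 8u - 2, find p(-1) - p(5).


p(-1) = 1
p(5) = -167
p(-1) - p(5) = 1 + 167 = 168


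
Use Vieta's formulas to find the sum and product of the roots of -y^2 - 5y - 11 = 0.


For ay^2+by+c=0: sum = -b/a, product = c/a.
a=-1, b=-5, c=-11
Sum = -(-5)/-1 = -5
Product = (-11)/-1 = 11


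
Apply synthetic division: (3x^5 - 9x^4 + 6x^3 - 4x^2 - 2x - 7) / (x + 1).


Synthetic division with c = -1. Coefficients: 3, -9, 6, -4, -2, -7
Bring down 3.
  3 * -1 = -3; -3 - 9 = -12
  -12 * -1 = 12; 12 + 6 = 18
  18 * -1 = -18; -18 - 4 = -22
  -22 * -1 = 22; 22 - 2 = 20
  20 * -1 = -20; -20 - 7 = -27
Quotient: 3x^4 - 12x^3 + 18x^2 - 22x + 20, Remainder: -27


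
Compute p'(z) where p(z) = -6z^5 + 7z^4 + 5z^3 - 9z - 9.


Apply the power rule term by term:
  d/dz(-6z^5) = -30z^4
  d/dz(7z^4) = 28z^3
  d/dz(5z^3) = 15z^2
  d/dz(-9z) = -9
  d/dz(-9) = 0
p'(z) = -30z^4 + 28z^3 + 15z^2 - 9


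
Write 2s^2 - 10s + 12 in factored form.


Roots satisfy r1 + r2 = -b/a = 5 and r1*r2 = c/a = 6.
So r1 = 2, r2 = 3.
2s^2 - 10s + 12 = 2(s - r1)(s - r2) = 2(s - 2)(s - 3)


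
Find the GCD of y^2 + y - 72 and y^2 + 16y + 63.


Factor each:
  y^2 + y - 72 = (y + 9)(y - 8)
  y^2 + 16y + 63 = (y + 9)(y + 7)
Common monic factor: y + 9


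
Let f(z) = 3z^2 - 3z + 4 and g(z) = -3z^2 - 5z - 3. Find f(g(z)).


Substitute g(z) into f:
f(g(z)) = 3*(-3z^2 - 5z - 3)^2 + (-3)*(-3z^2 - 5z - 3) + 4
(-3z^2 - 5z - 3)^2 = 9z^4 + 30z^3 + 43z^2 + 30z + 9
Expand and combine: 27z^4 + 90z^3 + 138z^2 + 105z + 40


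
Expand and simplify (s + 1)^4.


Expand (s + 1)^4 by repeated multiplication:
  (s + 1)^2 = s^2 + 2s + 1
  (s + 1)^3 = s^3 + 3s^2 + 3s + 1
= s^4 + 4s^3 + 6s^2 + 4s + 1


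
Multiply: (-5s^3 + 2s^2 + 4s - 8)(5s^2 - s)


Distribute each term of the first polynomial:
  (-5s^3)(5s^2 - s) = -25s^5 + 5s^4
  (2s^2)(5s^2 - s) = 10s^4 - 2s^3
  (4s)(5s^2 - s) = 20s^3 - 4s^2
  (-8)(5s^2 - s) = -40s^2 + 8s
Sum: -25s^5 + 15s^4 + 18s^3 - 44s^2 + 8s


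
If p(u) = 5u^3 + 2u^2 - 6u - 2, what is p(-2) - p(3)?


p(-2) = -22
p(3) = 133
p(-2) - p(3) = -22 - 133 = -155


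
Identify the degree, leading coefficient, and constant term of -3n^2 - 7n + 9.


Highest power of n is 2, with coefficient -3. Constant term is 9.
Degree = 2, leading coefficient = -3, constant term = 9


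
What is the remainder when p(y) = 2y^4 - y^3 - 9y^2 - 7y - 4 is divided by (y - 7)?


By the Remainder Theorem, the remainder equals p(7):
  2*(7)^4 = 4802
  -1*(7)^3 = -343
  -9*(7)^2 = -441
  -7*(7)^1 = -49
  constant: -4
Sum: 4802 - 343 - 441 - 49 - 4 = 3965


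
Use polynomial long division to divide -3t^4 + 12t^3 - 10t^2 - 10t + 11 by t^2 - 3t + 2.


(-3t^4 + 12t^3 - 10t^2 - 10t + 11) / (t^2 - 3t + 2)
Step 1: -3t^2 * (t^2 - 3t + 2) = -3t^4 + 9t^3 - 6t^2; subtract.
Step 2: 3t * (t^2 - 3t + 2) = 3t^3 - 9t^2 + 6t; subtract.
Step 3: 5 * (t^2 - 3t + 2) = 5t^2 - 15t + 10; subtract.
Quotient: -3t^2 + 3t + 5, Remainder: -t + 1


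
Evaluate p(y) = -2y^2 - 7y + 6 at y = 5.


Using direct substitution:
  -2 * (5)^2 = -50
  -7 * (5)^1 = -35
  constant: 6
Sum = -50 - 35 + 6 = -79


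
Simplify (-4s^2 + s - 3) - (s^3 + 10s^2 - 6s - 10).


Distribute the minus sign:
  (-4s^2 + s - 3)
- (s^3 + 10s^2 - 6s - 10)
Negate second polynomial: -s^3 - 10s^2 + 6s + 10
Add: -s^3 - 14s^2 + 7s + 7


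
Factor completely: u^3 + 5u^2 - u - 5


Try integer roots (divisors of -5). u=1: p(1)=0.
Divide out (u - 1): quotient is u^2 + 6u + 5.
Factor the quadratic: (u + 1)(u + 5)
Result: (u - 1)(u + 1)(u + 5)


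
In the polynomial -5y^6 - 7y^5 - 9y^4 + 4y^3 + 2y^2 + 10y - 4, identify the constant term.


Read off the constant term: -4


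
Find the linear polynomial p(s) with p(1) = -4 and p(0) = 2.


p(s) = ms + b. Using p(1)=-4, p(0)=2:
m = (-4 - 2)/(1) = -6/1 = -6
b = -4 - m*(1) = -4 + 6 = 2
p(s) = -6s + 2


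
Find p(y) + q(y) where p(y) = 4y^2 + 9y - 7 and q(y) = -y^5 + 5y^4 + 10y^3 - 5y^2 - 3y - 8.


Align terms by degree and add:
  4y^2 + 9y - 7
  -y^5 + 5y^4 + 10y^3 - 5y^2 - 3y - 8
= -y^5 + 5y^4 + 10y^3 - y^2 + 6y - 15


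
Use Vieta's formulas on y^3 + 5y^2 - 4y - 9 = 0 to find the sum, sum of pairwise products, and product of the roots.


Monic cubic y^3+by^2+cy+d=0: sum=-b, pairwise sum=c, product=-d.
b=5, c=-4, d=-9
r1+r2+r3 = -5
r1r2+r1r3+r2r3 = -4
r1r2r3 = 9


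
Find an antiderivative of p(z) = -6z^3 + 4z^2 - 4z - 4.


Reverse power rule on each term:
  ∫ -6z^3 dz = -(3/2)z^4
  ∫ 4z^2 dz = (4/3)z^3
  ∫ -4z dz = -2z^2
  ∫ -4 dz = -4z
F(z) = -(3/2)z^4 + (4/3)z^3 - 2z^2 - 4z + C


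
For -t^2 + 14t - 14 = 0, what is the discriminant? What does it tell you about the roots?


D = b^2 - 4ac = (14)^2 - 4(-1)(-14) = 196 - 56 = 140
Since D > 0: two distinct irrational roots


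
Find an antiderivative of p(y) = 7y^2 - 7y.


Reverse power rule on each term:
  ∫ 7y^2 dy = (7/3)y^3
  ∫ -7y dy = -(7/2)y^2
F(y) = (7/3)y^3 - (7/2)y^2 + C


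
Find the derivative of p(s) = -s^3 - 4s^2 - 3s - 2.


Apply the power rule term by term:
  d/ds(-s^3) = -3s^2
  d/ds(-4s^2) = -8s
  d/ds(-3s) = -3
  d/ds(-2) = 0
p'(s) = -3s^2 - 8s - 3


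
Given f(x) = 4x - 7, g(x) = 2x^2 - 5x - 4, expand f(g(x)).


Substitute g(x) into f:
f(g(x)) = 4*(2x^2 - 5x - 4) + (-7)
Expand and combine: 8x^2 - 20x - 23


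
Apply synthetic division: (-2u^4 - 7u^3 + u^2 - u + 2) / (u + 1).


Synthetic division with c = -1. Coefficients: -2, -7, 1, -1, 2
Bring down -2.
  -2 * -1 = 2; 2 - 7 = -5
  -5 * -1 = 5; 5 + 1 = 6
  6 * -1 = -6; -6 - 1 = -7
  -7 * -1 = 7; 7 + 2 = 9
Quotient: -2u^3 - 5u^2 + 6u - 7, Remainder: 9


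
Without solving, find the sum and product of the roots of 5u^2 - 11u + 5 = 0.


For au^2+bu+c=0: sum = -b/a, product = c/a.
a=5, b=-11, c=5
Sum = -(-11)/5 = 11/5
Product = (5)/5 = 1


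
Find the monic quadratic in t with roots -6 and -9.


p(t) = (t + 6)(t + 9)
Expand: t^2 + 15t + 54


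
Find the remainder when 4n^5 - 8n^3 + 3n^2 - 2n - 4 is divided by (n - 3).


By the Remainder Theorem, the remainder equals p(3):
  4*(3)^5 = 972
  0*(3)^4 = 0
  -8*(3)^3 = -216
  3*(3)^2 = 27
  -2*(3)^1 = -6
  constant: -4
Sum: 972 + 0 - 216 + 27 - 6 - 4 = 773


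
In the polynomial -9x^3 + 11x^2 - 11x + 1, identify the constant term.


Read off the constant term: 1


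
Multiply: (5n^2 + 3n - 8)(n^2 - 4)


Distribute each term of the first polynomial:
  (5n^2)(n^2 - 4) = 5n^4 - 20n^2
  (3n)(n^2 - 4) = 3n^3 - 12n
  (-8)(n^2 - 4) = -8n^2 + 32
Sum: 5n^4 + 3n^3 - 28n^2 - 12n + 32
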